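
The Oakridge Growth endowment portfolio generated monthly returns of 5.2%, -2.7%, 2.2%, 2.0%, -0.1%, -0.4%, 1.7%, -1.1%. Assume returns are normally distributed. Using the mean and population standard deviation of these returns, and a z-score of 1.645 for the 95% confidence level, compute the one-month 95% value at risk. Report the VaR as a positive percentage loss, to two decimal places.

r̄ = (5.2 − 2.7 + 2.2 + 2 − 0.1 − 0.4 + 1.7 − 1.1) / 8 = 6.80 / 8 = 0.8500%
Population std dev = √[41.6600 / 8] = 2.2820%
VaR = −(r̄ − z·σ) = −(0.8500 − 1.645 × 2.2820) = −(-2.9039) = 2.9039%

2.90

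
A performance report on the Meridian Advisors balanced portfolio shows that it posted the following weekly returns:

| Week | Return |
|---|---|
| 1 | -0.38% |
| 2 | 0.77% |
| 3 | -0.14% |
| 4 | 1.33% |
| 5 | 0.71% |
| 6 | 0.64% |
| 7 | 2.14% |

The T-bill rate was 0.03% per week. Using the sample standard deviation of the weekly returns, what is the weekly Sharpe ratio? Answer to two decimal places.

r̄ = (-0.38 + 0.77 − 0.14 + 1.33 + 0.71 + 0.64 + 2.14) / 7 = 0.7243%
Σ(r − r̄)² = (-0.38 − 0.7243)² + (0.77 − 0.7243)² + (-0.14 − 0.7243)² + … = 4.3470
σ = √[4.3470 / 6] = 0.8512%
Sharpe = (r̄ − rf) / σ = (0.7243 − 0.03) / 0.8512 = 0.6943 / 0.8512 = 0.8157

0.82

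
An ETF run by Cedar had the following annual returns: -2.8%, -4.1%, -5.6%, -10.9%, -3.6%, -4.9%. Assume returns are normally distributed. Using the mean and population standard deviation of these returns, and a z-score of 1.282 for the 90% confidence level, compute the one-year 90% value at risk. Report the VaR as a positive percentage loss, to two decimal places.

8.72

r̄ = (-2.8 − 4.1 − 5.6 − 10.9 − 3.6 − 4.9) / 6 = -31.90 / 6 = -5.3167%
Σ(r − r̄)² = (-2.8 − (-5.3167))² + (-4.1 − (-5.3167))² + … = 42.1883
population σ = √(42.1883 / 6) = √7.0314 = 2.6517%
VaR = −(r̄ − z·σ) = −(-5.3167 − 1.282 × 2.6517) = −(-8.7162) = 8.7162%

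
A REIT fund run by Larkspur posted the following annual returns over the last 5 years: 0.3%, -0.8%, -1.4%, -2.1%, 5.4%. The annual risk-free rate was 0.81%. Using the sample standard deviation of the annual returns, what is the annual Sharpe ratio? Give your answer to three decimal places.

-0.177

Mean return r̄ = 1.40 / 5 = 0.2800%
Σ(r − r̄)² = (0.3 − 0.2800)² + (-0.8 − 0.2800)² + … = 35.8680
σ = √[35.8680 / 4] = 2.9945%
Sharpe = (r̄ − rf) / σ = (0.2800 − 0.81) / 2.9945 = -0.5300 / 2.9945 = -0.1770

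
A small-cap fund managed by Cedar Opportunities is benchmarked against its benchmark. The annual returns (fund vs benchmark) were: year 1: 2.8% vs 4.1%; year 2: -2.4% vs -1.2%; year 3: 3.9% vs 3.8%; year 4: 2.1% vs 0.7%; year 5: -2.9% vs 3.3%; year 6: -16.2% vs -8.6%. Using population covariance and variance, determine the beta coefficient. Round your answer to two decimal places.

r̄p = -2.1167%,  r̄m = 0.3500%
Cov = Σ(rp − r̄p)(rm − r̄m) / 6 = 27.4742
Var(rm) = Σ(rm − r̄m)² / 6 = 19.5492
β = Cov / Var = 27.4742 / 19.5492 = 1.4054

1.41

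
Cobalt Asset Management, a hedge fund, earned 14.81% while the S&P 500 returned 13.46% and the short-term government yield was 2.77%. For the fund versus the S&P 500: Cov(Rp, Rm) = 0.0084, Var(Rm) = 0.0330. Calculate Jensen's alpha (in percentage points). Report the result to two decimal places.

β = Cov / Var = 0.0084 / 0.0330 = 0.2545
E[R] = Rf + β(Rm − Rf) = 2.77% + 0.2545 × (13.46% − 2.77%) = 5.4906%
α = Rp − E[R] = 14.81% − 5.4906% = 9.3194

9.32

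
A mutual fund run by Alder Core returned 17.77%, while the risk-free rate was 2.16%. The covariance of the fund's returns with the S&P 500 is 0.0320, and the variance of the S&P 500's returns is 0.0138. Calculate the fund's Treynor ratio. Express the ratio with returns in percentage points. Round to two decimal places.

β = Cov / Var = 0.0320 / 0.0138 = 2.3188
Treynor = (Rp − Rf) / β = (17.77% − 2.16%) / 2.3188 = 15.61 / 2.3188 = 6.7319

6.73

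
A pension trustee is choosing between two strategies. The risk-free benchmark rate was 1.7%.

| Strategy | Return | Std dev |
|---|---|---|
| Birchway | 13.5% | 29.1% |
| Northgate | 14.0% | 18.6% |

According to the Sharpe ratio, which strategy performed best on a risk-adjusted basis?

Northgate

Birchway: Sharpe ratio = (13.5% − 1.7%) / 29.1% = 0.405
Northgate: Sharpe ratio = (14.0% − 1.7%) / 18.6% = 0.661
Highest: Northgate (0.661).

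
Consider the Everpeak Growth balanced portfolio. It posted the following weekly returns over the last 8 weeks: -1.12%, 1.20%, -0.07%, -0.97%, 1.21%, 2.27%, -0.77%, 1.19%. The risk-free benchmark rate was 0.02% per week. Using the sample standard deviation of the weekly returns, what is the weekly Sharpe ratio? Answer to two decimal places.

0.27

Mean return r̄ = 2.940 / 8 = 0.3675%
Σ(r − r̄)² = 11.1858; sample σ = √(11.1858/7) = 1.2641%
Sharpe = (r̄ − rf) / σ = (0.3675 − 0.02) / 1.2641 = 0.3475 / 1.2641 = 0.2749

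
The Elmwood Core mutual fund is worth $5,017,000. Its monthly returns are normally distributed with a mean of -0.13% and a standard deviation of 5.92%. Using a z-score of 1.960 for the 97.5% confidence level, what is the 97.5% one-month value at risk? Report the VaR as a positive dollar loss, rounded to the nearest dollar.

$588,655

Return at the 97.5% tail: μ − z·σ = -0.13% − 1.960 × 5.92% = -0.13 − 11.6032 = -11.7332%
VaR = −(-11.7332%) × $5,017,000 = 11.7332% × $5,017,000 = $588,655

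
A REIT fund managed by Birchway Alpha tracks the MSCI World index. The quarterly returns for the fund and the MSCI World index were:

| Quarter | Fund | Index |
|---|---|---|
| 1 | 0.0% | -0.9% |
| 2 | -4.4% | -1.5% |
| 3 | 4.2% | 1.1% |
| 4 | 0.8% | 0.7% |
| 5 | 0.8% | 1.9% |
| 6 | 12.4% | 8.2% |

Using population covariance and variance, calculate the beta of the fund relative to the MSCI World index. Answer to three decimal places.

1.538

r̄p = 2.3000%,  r̄m = 1.5833%
Cov = Σ(rp − r̄p)(rm − r̄m) / 6 = 15.5217
Var(rm) = Σ(rm − r̄m)² / 6 = 10.0947
β = Cov / Var = 15.5217 / 10.0947 = 1.5376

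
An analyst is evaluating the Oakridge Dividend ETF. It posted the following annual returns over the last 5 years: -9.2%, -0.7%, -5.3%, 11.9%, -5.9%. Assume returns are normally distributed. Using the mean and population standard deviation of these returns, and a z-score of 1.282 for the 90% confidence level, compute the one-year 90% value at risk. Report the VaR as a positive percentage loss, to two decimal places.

r̄ = (-9.2 − 0.7 − 5.3 + 11.9 − 5.9) / 5 = -1.8400%
Population σ = √[Σ(r − r̄)² / 5] = √[272.7120 / 5] = √54.5424 = 7.3853%
VaR = −(r̄ − z·σ) = −(-1.8400 − 1.282 × 7.3853) = −(-11.3080) = 11.3080%

11.31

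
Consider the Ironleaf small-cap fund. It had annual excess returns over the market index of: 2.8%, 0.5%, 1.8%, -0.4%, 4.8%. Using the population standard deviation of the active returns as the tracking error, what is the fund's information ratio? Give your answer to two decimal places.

Mean return r̄ = 9.50 / 5 = 1.9000%
Population σ = √[Σ(r − r̄)² / 5] = √[16.4800 / 5] = √3.2960 = 1.8155%
IR = r̄ / tracking error = 1.9000 / 1.8155 = 1.0465

1.05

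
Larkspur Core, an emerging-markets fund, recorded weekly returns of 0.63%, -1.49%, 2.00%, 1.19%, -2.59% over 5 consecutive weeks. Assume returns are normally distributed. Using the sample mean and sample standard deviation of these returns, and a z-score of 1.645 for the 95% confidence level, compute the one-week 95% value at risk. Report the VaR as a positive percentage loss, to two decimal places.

Mean return r̄ = -0.260 / 5 = -0.0520%
Σ(r − r̄)² = 14.7277; sample σ = √(14.7277/4) = 1.9188%
VaR = −(r̄ − z·σ) = −(-0.0520 − 1.645 × 1.9188) = −(-3.2084) = 3.2084%

3.21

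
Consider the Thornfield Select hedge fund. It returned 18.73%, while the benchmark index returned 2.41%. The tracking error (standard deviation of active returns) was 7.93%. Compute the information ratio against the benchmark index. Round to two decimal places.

IR = (Rp − Rb) / TE = (18.73% − 2.41%) / 7.93% = 16.32% / 7.93% = 2.0580

2.06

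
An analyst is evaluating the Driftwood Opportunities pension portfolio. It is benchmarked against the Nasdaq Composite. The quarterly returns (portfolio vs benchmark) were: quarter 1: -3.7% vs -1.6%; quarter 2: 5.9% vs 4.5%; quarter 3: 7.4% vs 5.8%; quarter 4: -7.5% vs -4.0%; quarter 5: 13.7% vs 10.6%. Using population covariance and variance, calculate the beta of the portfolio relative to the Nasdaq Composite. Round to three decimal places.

1.466

r̄p = 3.1600%,  r̄m = 3.0600%
Cov = Σ(rp − r̄p)(rm − r̄m) / 5 = 40.4524
Var(rm) = Σ(rm − r̄m)² / 5 = 27.5984
β = Cov / Var = 40.4524 / 27.5984 = 1.4658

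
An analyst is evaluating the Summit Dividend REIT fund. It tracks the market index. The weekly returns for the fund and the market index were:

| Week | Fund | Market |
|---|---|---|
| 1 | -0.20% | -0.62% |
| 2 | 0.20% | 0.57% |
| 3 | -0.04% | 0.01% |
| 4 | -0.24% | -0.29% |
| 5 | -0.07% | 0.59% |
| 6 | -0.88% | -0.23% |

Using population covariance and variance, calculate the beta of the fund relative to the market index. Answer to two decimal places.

0.40

r̄p = -0.2050%,  r̄m = 0.0050%
Cov = Σ(rp − r̄p)(rm − r̄m) / 6 = 0.0791
Var(rm) = Σ(rm − r̄m)² / 6 = 0.1991
β = Cov / Var = 0.0791 / 0.1991 = 0.3973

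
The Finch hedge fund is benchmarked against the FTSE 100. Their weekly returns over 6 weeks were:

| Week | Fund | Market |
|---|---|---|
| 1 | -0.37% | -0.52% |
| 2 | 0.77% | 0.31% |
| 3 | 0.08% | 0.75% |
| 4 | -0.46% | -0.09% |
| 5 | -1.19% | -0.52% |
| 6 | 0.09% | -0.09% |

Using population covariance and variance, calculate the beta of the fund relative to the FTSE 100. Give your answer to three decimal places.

r̄p = -0.1800%,  r̄m = -0.0267%
Cov = Σ(rp − r̄p)(rm − r̄m) / 6 = 0.1857
Var(rm) = Σ(rm − r̄m)² / 6 = 0.2019
β = Cov / Var = 0.1857 / 0.2019 = 0.9198

0.920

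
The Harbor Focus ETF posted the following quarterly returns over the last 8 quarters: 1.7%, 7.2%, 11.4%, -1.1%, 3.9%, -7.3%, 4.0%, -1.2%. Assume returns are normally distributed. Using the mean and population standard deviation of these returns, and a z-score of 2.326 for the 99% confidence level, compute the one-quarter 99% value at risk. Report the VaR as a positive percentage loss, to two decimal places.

10.11

μ = (1.7 + 7.2 + 11.4 − 1.1 + 3.9 − 7.3 + 4 − 1.2) / 8 = 18.60 / 8 = 2.3250%
Population std dev = √[228.5950 / 8] = 5.3455%
VaR = −(μ − z·σ) = −(2.3250 − 2.326 × 5.3455) = −(-10.1086) = 10.1086%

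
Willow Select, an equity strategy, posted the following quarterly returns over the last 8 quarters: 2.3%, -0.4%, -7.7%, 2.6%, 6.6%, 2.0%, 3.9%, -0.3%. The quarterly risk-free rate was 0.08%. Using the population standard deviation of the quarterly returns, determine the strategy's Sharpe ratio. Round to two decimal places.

0.27

Mean return r̄ = 9.00 / 8 = 1.1250%
Σ(r − r̄)² = 124.2350; population σ = √(124.2350/8) = 3.9407%
Sharpe = (r̄ − rf) / σ = (1.1250 − 0.08) / 3.9407 = 1.0450 / 3.9407 = 0.2652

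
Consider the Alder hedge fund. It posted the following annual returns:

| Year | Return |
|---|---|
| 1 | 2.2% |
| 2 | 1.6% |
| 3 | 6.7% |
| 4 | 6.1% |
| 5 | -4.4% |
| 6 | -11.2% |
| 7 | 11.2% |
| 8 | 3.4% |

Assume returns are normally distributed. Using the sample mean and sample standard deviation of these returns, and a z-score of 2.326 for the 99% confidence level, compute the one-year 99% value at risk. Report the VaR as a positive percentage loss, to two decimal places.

μ = (2.2 + 1.6 + 6.7 + 6.1 − 4.4 − 11.2 + 11.2 + 3.4) / 8 = 15.60 / 8 = 1.9500%
Σ(r − μ)² = 340.8800; sample σ = √(340.8800/7) = 6.9783%
VaR = −(μ − z·σ) = −(1.9500 − 2.326 × 6.9783) = −(-14.2815) = 14.2815%

14.28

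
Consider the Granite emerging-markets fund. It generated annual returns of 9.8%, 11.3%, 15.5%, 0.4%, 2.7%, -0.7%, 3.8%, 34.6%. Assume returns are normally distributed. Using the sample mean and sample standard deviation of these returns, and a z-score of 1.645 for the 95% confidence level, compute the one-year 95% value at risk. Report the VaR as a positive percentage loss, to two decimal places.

9.33

μ = (9.8 + 11.3 + 15.5 + 0.4 + 2.7 − 0.7 + 3.8 + 34.6) / 8 = 77.40 / 8 = 9.6750%
Σ(r − μ)² = 934.6750; sample σ = √(934.6750/7) = 11.5553%
VaR = −(μ − z·σ) = −(9.6750 − 1.645 × 11.5553) = −(-9.3335) = 9.3335%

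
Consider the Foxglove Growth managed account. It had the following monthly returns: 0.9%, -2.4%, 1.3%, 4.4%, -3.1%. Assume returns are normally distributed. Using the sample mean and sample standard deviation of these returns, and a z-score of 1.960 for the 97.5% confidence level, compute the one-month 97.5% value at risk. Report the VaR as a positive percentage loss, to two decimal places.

5.74

r̄ = (0.9 − 2.4 + 1.3 + 4.4 − 3.1) / 5 = 1.10 / 5 = 0.2200%
Σ(r − r̄)² = 36.9880; sample σ = √(36.9880/4) = 3.0409%
VaR = −(r̄ − z·σ) = −(0.2200 − 1.960 × 3.0409) = −(-5.7402) = 5.7402%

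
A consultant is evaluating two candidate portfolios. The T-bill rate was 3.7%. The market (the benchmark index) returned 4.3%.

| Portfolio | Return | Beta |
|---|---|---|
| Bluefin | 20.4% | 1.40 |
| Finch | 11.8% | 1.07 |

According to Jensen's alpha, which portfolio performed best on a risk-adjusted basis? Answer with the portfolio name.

Bluefin: α = 20.4% − [3.7% + 1.40 × (4.3% − 3.7%)] = 15.860
Finch: α = 11.8% − [3.7% + 1.07 × (4.3% − 3.7%)] = 7.458
Highest: Bluefin (15.860).

Bluefin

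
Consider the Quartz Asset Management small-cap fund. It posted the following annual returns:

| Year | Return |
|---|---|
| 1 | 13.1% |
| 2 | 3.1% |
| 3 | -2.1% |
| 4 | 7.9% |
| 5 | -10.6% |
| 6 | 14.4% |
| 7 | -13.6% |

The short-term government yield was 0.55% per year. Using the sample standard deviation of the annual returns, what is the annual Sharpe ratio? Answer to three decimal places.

0.108

r̄ = (13.1 + 3.1 − 2.1 + 7.9 − 10.6 + 14.4 − 13.6) / 7 = 12.20 / 7 = 1.7429%
Σ(r − r̄)² = 731.4571; sample σ = √(731.4571/6) = 11.0413%
Sharpe = (r̄ − rf) / σ = (1.7429 − 0.55) / 11.0413 = 1.1929 / 11.0413 = 0.1080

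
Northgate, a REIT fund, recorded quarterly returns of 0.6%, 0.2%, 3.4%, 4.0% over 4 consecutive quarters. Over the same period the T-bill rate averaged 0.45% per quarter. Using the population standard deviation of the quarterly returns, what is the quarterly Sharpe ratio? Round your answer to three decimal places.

0.958

Mean return μ = 8.20 / 4 = 2.0500%
Population σ = √[Σ(r − μ)² / 4] = √[11.1500 / 4] = √2.7875 = 1.6696%
Sharpe = (μ − rf) / σ = (2.0500 − 0.45) / 1.6696 = 1.6000 / 1.6696 = 0.9583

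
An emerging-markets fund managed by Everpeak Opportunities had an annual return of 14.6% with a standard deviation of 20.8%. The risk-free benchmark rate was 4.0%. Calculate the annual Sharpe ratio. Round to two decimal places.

Sharpe = (Rp − Rf) / σp = (14.6% − 4.0%) / 20.8% = 10.60% / 20.8% = 0.5096

0.51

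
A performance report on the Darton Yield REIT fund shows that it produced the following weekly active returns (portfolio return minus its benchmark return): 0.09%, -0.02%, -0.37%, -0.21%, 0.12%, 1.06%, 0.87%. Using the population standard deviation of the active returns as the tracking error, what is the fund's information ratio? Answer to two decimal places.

0.44

Mean return r̄ = 1.540 / 7 = 0.2200%
Population std dev = √[1.7456 / 7] = 0.4994%
IR = r̄ / tracking error = 0.2200 / 0.4994 = 0.4405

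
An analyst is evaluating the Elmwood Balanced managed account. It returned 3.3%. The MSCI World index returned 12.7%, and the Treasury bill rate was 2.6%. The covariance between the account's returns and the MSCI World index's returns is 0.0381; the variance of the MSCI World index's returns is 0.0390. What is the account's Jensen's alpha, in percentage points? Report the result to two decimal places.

-9.17

β = Cov / Var = 0.0381 / 0.0390 = 0.9769
E[R] = Rf + β(Rm − Rf) = 2.6% + 0.9769 × (12.7% − 2.6%) = 12.4667%
α = Rp − E[R] = 3.3% − 12.4667% = -9.1667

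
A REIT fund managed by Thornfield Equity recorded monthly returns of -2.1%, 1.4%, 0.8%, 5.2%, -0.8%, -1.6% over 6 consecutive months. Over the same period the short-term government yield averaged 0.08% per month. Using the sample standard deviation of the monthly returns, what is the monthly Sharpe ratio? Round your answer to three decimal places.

0.151

r̄ = (-2.1 + 1.4 + 0.8 + 5.2 − 0.8 − 1.6) / 6 = 2.90 / 6 = 0.4833%
Sample σ = √[Σ(r − r̄)² / 5] = √[35.8483 / 5] = √7.1697 = 2.6776%
Sharpe = (r̄ − rf) / σ = (0.4833 − 0.08) / 2.6776 = 0.4033 / 2.6776 = 0.1506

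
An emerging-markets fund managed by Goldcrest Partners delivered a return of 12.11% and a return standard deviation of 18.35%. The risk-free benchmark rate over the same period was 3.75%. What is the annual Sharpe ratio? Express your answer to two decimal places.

0.46

Sharpe = (Rp − Rf) / σp = (12.11% − 3.75%) / 18.35% = 8.36% / 18.35% = 0.4556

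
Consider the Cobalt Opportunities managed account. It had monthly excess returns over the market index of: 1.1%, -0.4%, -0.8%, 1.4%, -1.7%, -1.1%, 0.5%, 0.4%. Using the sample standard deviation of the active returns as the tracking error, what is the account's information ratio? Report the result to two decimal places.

-0.07

μ = (1.1 − 0.4 − 0.8 + 1.4 − 1.7 − 1.1 + 0.5 + 0.4) / 8 = -0.60 / 8 = -0.0750%
Sample std dev = √[8.4350 / 7] = 1.0977%
IR = μ / tracking error = -0.0750 / 1.0977 = -0.0683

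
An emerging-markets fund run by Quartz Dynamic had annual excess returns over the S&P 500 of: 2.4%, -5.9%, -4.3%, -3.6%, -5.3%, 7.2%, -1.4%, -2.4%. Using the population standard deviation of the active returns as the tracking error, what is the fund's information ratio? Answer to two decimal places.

Mean return μ = -13.30 / 8 = -1.6625%
Population std dev = √[137.5588 / 8] = 4.1467%
IR = μ / tracking error = -1.6625 / 4.1467 = -0.4009

-0.40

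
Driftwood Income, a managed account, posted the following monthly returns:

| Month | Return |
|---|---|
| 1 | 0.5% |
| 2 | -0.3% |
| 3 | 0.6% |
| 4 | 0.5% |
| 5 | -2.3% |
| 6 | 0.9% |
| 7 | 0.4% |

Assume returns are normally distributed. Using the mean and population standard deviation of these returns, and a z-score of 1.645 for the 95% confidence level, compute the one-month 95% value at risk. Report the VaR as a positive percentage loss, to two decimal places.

r̄ = (0.5 − 0.3 + 0.6 + 0.5 − 2.3 + 0.9 + 0.4) / 7 = 0.0429%
Population std dev = √[7.1971 / 7] = 1.0140%
VaR = −(r̄ − z·σ) = −(0.0429 − 1.645 × 1.0140) = −(-1.6251) = 1.6251%

1.63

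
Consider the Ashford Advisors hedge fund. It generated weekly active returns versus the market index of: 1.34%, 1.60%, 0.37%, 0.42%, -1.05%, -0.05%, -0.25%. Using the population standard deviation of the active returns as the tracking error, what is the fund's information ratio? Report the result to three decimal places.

0.401

r̄ = (1.34 + 1.6 + 0.37 + 0.42 − 1.05 − 0.05 − 0.25) / 7 = 0.3400%
Population std dev = √[5.0272 / 7] = 0.8474%
IR = r̄ / tracking error = 0.3400 / 0.8474 = 0.4012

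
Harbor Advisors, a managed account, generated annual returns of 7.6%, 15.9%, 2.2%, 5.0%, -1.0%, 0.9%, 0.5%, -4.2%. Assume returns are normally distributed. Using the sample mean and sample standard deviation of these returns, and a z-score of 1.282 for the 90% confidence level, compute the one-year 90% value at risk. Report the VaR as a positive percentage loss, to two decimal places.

4.59

r̄ = (7.6 + 15.9 + 2.2 + 5 − 1 + 0.9 + 0.5 − 4.2) / 8 = 3.3625%
Σ(r − r̄)² = 269.6588; sample σ = √(269.6588/7) = 6.2067%
VaR = −(r̄ − z·σ) = −(3.3625 − 1.282 × 6.2067) = −(-4.5945) = 4.5945%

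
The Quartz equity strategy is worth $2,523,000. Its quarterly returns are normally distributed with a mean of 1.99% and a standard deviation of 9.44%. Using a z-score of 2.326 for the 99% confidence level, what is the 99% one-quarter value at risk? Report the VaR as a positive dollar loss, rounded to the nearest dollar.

$503,779

Return at the 99% tail: μ − z·σ = 1.99% − 2.326 × 9.44% = 1.99 − 21.95744 = -19.96744%
VaR = −(-19.96744%) × $2,523,000 = 19.96744% × $2,523,000 = $503,779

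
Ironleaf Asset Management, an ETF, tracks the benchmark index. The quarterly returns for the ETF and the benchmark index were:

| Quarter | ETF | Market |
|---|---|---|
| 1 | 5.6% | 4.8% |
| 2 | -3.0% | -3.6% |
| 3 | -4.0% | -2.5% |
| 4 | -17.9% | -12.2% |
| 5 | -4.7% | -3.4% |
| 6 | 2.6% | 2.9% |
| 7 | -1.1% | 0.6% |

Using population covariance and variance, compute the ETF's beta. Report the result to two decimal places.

r̄p = -3.2143%,  r̄m = -1.9143%
Cov = Σ(rp − r̄p)(rm − r̄m) / 7 = 35.1212
Var(rm) = Σ(rm − r̄m)² / 7 = 26.5384
β = Cov / Var = 35.1212 / 26.5384 = 1.3234

1.32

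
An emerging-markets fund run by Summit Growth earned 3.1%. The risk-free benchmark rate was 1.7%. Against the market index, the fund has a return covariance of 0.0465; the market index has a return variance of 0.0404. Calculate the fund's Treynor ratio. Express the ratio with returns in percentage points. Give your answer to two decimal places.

β = Cov / Var = 0.0465 / 0.0404 = 1.1510
Treynor = (Rp − Rf) / β = (3.1% − 1.7%) / 1.1510 = 1.40 / 1.1510 = 1.2163

1.22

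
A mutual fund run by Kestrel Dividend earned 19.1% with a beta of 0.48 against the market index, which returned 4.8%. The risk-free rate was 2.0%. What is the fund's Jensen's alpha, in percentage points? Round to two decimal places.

15.76

CAPM expected return = Rf + β(Rm − Rf) = 2.0% + 0.48 × (4.8% − 2.0%) = 2 + 0.48 × 2.80 = 3.3440%
Jensen's α = Rp − E[R] = 19.1% − 3.3440% = 15.7560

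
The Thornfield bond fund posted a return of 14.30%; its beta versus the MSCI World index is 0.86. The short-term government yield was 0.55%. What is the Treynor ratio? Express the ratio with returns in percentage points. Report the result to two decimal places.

15.99

Treynor = (Rp − Rf) / β = (14.30% − 0.55%) / 0.86 = 13.75 / 0.86 = 15.9884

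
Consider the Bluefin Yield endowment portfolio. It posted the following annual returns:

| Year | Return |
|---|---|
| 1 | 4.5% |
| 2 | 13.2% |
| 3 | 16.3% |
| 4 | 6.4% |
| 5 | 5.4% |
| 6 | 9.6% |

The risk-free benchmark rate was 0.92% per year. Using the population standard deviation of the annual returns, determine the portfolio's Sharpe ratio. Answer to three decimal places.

r̄ = (4.5 + 13.2 + 16.3 + 6.4 + 5.4 + 9.6) / 6 = 9.2333%
Population std dev = √[110.9333 / 6] = 4.2999%
Sharpe = (r̄ − rf) / σ = (9.2333 − 0.92) / 4.2999 = 8.3133 / 4.2999 = 1.9334

1.933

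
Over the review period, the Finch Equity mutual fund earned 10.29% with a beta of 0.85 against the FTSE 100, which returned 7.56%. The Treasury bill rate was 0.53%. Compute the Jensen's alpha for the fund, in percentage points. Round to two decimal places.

3.78

CAPM expected return = Rf + β(Rm − Rf) = 0.53% + 0.85 × (7.56% − 0.53%) = 0.53 + 0.85 × 7.03 = 6.5055%
Jensen's α = Rp − E[R] = 10.29% − 6.5055% = 3.7845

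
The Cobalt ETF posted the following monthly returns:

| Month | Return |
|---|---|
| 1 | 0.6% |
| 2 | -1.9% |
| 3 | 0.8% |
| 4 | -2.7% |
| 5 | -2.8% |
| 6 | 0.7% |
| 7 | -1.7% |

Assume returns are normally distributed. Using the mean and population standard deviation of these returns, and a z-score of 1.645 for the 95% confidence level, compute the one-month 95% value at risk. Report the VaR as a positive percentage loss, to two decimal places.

3.50

Mean return r̄ = -7.00 / 7 = -1.0000%
Population std dev = √[16.1200 / 7] = 1.5175%
VaR = −(r̄ − z·σ) = −(-1.0000 − 1.645 × 1.5175) = −(-3.4963) = 3.4963%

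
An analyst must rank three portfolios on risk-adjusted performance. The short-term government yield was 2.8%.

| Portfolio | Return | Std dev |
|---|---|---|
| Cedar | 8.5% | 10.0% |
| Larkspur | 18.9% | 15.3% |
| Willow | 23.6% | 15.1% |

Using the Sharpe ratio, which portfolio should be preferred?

Cedar: Sharpe ratio = (8.5% − 2.8%) / 10.0% = 0.570
Larkspur: Sharpe ratio = (18.9% − 2.8%) / 15.3% = 1.052
Willow: Sharpe ratio = (23.6% − 2.8%) / 15.1% = 1.377
Highest: Willow (1.377).

Willow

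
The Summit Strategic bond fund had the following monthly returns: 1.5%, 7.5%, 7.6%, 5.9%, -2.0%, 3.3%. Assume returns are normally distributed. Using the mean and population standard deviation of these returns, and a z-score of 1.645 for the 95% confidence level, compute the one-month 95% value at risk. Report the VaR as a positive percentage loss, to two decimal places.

1.71

r̄ = (1.5 + 7.5 + 7.6 + 5.9 − 2 + 3.3) / 6 = 3.9667%
Σ(r − r̄)² = 71.5533; population σ = √(71.5533/6) = 3.4533%
VaR = −(r̄ − z·σ) = −(3.9667 − 1.645 × 3.4533) = −(-1.7140) = 1.7140%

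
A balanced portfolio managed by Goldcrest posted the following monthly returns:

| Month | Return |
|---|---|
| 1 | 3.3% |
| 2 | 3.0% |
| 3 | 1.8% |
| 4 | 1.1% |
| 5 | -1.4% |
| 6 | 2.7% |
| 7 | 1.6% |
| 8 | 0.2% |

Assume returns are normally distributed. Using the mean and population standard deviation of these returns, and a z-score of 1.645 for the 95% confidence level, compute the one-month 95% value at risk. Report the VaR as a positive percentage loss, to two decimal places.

r̄ = (3.3 + 3 + 1.8 + 1.1 − 1.4 + 2.7 + 1.6 + 0.2) / 8 = 1.5375%
Population std dev = √[17.2788 / 8] = 1.4696%
VaR = −(r̄ − z·σ) = −(1.5375 − 1.645 × 1.4696) = −(-0.8800) = 0.8800%

0.88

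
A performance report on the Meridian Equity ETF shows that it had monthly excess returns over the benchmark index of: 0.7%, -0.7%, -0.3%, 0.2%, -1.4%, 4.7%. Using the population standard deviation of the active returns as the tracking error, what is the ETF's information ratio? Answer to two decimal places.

r̄ = (0.7 − 0.7 − 0.3 + 0.2 − 1.4 + 4.7) / 6 = 0.5333%
Population std dev = √[23.4533 / 6] = 1.9771%
IR = r̄ / tracking error = 0.5333 / 1.9771 = 0.2697

0.27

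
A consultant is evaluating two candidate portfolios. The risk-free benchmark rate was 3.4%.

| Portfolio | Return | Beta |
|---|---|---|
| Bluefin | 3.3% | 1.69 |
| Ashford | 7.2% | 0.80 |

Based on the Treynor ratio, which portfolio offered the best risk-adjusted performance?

Ashford

Bluefin: Treynor = (3.3% − 3.4%) / 1.69 = -0.059
Ashford: Treynor = (7.2% − 3.4%) / 0.80 = 4.750
Highest: Ashford (4.750).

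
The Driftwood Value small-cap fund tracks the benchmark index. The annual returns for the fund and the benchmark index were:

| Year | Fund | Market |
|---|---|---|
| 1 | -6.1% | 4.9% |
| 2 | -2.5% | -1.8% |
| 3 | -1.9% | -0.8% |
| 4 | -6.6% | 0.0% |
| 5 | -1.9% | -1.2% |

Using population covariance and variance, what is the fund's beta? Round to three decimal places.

-0.599

r̄p = -3.8000%,  r̄m = 0.2200%
Cov = Σ(rp − r̄p)(rm − r̄m) / 5 = -3.4820
Var(rm) = Σ(rm − r̄m)² / 5 = 5.8176
β = Cov / Var = -3.4820 / 5.8176 = -0.5985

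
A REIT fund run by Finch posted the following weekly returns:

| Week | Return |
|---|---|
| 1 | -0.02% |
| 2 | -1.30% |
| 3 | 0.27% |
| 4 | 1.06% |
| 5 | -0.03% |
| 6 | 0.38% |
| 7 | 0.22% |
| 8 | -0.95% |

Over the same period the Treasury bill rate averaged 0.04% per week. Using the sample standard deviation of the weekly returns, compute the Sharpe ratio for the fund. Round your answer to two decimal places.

-0.11

r̄ = (-0.02 − 1.3 + 0.27 + 1.06 − 0.03 + 0.38 + 0.22 − 0.95) / 8 = -0.370 / 8 = -0.0463%
Σ(r − r̄)² = 3.9660; sample σ = √(3.9660/7) = 0.7527%
Sharpe = (r̄ − rf) / σ = (-0.0463 − 0.04) / 0.7527 = -0.0863 / 0.7527 = -0.1147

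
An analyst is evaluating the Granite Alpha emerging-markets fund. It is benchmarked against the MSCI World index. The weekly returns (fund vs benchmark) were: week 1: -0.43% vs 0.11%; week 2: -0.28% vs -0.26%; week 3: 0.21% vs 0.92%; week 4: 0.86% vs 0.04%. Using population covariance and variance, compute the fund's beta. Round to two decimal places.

0.24

r̄p = 0.0900%,  r̄m = 0.2025%
Cov = Σ(rp − r̄p)(rm − r̄m) / 4 = 0.0451
Var(rm) = Σ(rm − r̄m)² / 4 = 0.1909
β = Cov / Var = 0.0451 / 0.1909 = 0.2362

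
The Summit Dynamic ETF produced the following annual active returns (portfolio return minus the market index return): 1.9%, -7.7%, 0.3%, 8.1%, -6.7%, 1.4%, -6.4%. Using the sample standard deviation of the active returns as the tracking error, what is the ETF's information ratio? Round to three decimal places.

-0.223

r̄ = (1.9 − 7.7 + 0.3 + 8.1 − 6.7 + 1.4 − 6.4) / 7 = -1.3000%
Sample std dev = √[204.5800 / 6] = 5.8392%
IR = r̄ / tracking error = -1.3000 / 5.8392 = -0.2226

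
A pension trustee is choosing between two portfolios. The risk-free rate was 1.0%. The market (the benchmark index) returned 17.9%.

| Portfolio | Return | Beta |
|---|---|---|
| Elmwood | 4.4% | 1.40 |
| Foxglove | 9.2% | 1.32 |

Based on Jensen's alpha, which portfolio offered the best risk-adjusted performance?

Elmwood: α = 4.4% − [1.0% + 1.40 × (17.9% − 1.0%)] = -20.260
Foxglove: α = 9.2% − [1.0% + 1.32 × (17.9% − 1.0%)] = -14.108
Highest: Foxglove (-14.108).

Foxglove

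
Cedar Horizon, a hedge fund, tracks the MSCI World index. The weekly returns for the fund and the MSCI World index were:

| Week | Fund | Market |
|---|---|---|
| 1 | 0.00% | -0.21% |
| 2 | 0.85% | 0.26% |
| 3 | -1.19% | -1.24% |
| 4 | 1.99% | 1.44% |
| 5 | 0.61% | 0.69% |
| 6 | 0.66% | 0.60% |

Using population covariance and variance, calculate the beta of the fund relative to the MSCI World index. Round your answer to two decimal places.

1.11

r̄p = 0.4867%,  r̄m = 0.2567%
Cov = Σ(rp − r̄p)(rm − r̄m) / 6 = 0.7716
Var(rm) = Σ(rm − r̄m)² / 6 = 0.6940
β = Cov / Var = 0.7716 / 0.6940 = 1.1118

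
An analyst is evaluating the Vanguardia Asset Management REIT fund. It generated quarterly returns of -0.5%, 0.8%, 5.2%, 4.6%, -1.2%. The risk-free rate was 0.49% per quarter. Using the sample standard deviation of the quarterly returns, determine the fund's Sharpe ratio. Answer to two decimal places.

0.44

μ = (-0.5 + 0.8 + 5.2 + 4.6 − 1.2) / 5 = 8.90 / 5 = 1.7800%
Sample std dev = √[34.6880 / 4] = 2.9448%
Sharpe = (μ − rf) / σ = (1.7800 − 0.49) / 2.9448 = 1.2900 / 2.9448 = 0.4381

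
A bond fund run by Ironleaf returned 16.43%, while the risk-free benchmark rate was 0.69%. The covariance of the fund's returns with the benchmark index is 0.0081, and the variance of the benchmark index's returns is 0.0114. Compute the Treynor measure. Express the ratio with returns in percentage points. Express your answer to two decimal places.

22.15

β = Cov / Var = 0.0081 / 0.0114 = 0.7105
Treynor = (Rp − Rf) / β = (16.43% − 0.69%) / 0.7105 = 15.74 / 0.7105 = 22.1534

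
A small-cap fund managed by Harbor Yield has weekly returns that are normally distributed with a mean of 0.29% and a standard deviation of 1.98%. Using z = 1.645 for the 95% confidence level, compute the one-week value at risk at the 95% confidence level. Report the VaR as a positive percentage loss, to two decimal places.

VaR (as % loss) = −(μ − z·σ) = −(0.29% − 1.645 × 1.98%) = −(-2.9671%) = 2.9671%

2.97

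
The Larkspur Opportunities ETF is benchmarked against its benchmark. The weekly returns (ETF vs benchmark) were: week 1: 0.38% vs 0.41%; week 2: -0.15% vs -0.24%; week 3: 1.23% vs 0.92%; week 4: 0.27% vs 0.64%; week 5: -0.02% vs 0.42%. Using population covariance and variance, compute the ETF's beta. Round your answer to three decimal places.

1.026

r̄p = 0.3420%,  r̄m = 0.4300%
Cov = Σ(rp − r̄p)(rm − r̄m) / 5 = 0.1505
Var(rm) = Σ(rm − r̄m)² / 5 = 0.1467
β = Cov / Var = 0.1505 / 0.1467 = 1.0259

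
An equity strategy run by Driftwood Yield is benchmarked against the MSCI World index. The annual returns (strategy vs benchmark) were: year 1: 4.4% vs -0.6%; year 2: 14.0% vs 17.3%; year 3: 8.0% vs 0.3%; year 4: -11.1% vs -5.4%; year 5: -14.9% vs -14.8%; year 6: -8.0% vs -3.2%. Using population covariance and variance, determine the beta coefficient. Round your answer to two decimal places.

0.98

r̄p = -1.2667%,  r̄m = -1.0667%
Cov = Σ(rp − r̄p)(rm − r̄m) / 6 = 89.9856
Var(rm) = Σ(rm − r̄m)² / 6 = 91.8922
β = Cov / Var = 89.9856 / 91.8922 = 0.9793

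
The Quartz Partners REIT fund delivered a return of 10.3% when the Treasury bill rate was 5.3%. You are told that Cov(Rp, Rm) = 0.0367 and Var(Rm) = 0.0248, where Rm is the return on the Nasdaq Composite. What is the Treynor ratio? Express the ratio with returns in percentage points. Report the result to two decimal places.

3.38

β = Cov / Var = 0.0367 / 0.0248 = 1.4798
Treynor = (Rp − Rf) / β = (10.3% − 5.3%) / 1.4798 = 5.00 / 1.4798 = 3.3788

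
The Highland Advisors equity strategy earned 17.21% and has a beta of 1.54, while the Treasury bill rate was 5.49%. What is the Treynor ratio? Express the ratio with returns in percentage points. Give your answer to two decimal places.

Treynor = (Rp − Rf) / β = (17.21% − 5.49%) / 1.54 = 11.72 / 1.54 = 7.6104

7.61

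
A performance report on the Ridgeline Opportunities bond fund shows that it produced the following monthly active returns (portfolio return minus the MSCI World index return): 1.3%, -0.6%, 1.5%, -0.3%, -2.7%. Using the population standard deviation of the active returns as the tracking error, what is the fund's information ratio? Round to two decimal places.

-0.11

μ = (1.3 − 0.6 + 1.5 − 0.3 − 2.7) / 5 = -0.80 / 5 = -0.1600%
Population σ = √[Σ(r − μ)² / 5] = √[11.5520 / 5] = √2.3104 = 1.5200%
IR = μ / tracking error = -0.1600 / 1.5200 = -0.1053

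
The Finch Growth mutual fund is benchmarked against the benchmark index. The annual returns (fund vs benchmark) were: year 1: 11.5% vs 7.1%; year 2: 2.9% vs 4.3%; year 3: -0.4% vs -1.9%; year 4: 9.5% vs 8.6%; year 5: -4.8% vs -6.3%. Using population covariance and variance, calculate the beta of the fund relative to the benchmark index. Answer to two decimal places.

r̄p = 3.7400%,  r̄m = 2.3600%
Cov = Σ(rp − r̄p)(rm − r̄m) / 5 = 32.5376
Var(rm) = Σ(rm − r̄m)² / 5 = 31.6624
β = Cov / Var = 32.5376 / 31.6624 = 1.0276

1.03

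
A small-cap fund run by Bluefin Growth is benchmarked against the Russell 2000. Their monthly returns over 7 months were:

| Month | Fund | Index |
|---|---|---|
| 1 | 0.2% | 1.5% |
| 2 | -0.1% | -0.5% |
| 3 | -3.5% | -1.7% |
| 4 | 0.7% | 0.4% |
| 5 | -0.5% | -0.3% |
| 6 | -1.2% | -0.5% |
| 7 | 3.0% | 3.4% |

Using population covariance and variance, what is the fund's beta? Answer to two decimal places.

r̄p = -0.2000%,  r̄m = 0.3286%
Cov = Σ(rp − r̄p)(rm − r̄m) / 7 = 2.5700
Var(rm) = Σ(rm − r̄m)² / 7 = 2.3849
β = Cov / Var = 2.5700 / 2.3849 = 1.0776

1.08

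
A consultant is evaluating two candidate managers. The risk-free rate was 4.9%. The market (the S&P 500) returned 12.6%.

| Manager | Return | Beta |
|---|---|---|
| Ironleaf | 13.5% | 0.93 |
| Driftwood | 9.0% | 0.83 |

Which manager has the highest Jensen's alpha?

Ironleaf: α = 13.5% − [4.9% + 0.93 × (12.6% − 4.9%)] = 1.439
Driftwood: α = 9.0% − [4.9% + 0.83 × (12.6% − 4.9%)] = -2.291
Highest: Ironleaf (1.439).

Ironleaf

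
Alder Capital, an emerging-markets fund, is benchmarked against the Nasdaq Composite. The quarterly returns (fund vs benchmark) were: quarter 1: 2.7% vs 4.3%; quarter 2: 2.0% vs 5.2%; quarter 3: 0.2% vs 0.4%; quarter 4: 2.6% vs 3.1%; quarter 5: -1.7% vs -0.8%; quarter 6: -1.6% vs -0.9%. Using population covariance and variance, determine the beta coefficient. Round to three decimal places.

0.706

r̄p = 0.7000%,  r̄m = 1.8833%
Cov = Σ(rp − r̄p)(rm − r̄m) / 6 = 4.1733
Var(rm) = Σ(rm − r̄m)² / 6 = 5.9114
β = Cov / Var = 4.1733 / 5.9114 = 0.7060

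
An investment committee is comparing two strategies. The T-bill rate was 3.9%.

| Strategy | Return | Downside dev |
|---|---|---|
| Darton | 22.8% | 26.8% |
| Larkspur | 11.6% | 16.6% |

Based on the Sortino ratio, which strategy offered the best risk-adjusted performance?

Darton

Darton: Sortino ratio = (22.8% − 3.9%) / 26.8% = 0.705
Larkspur: Sortino ratio = (11.6% − 3.9%) / 16.6% = 0.464
Highest: Darton (0.705).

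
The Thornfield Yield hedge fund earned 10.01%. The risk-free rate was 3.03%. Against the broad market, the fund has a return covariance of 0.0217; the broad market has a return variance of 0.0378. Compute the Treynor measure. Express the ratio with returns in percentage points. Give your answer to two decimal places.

β = Cov / Var = 0.0217 / 0.0378 = 0.5741
Treynor = (Rp − Rf) / β = (10.01% − 3.03%) / 0.5741 = 6.98 / 0.5741 = 12.1582

12.16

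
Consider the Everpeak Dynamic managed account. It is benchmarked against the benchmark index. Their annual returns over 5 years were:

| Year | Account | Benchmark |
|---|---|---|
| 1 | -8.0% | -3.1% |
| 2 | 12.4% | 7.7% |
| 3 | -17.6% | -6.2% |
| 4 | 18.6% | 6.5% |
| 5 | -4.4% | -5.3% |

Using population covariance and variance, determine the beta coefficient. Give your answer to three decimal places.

2.104

r̄p = 0.2000%,  r̄m = -0.0800%
Cov = Σ(rp − r̄p)(rm − r̄m) / 5 = 74.7400
Var(rm) = Σ(rm − r̄m)² / 5 = 35.5296
β = Cov / Var = 74.7400 / 35.5296 = 2.1036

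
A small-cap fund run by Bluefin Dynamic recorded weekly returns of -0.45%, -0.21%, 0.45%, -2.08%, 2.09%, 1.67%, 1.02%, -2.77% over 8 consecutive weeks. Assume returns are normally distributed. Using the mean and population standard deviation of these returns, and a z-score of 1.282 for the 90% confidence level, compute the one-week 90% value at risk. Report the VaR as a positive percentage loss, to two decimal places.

r̄ = (-0.45 − 0.21 + 0.45 − 2.08 + 2.09 + 1.67 + 1.02 − 2.77) / 8 = -0.0350%
Population σ = √[Σ(r − r̄)² / 8] = √[20.6360 / 8] = √2.5795 = 1.6061%
VaR = −(r̄ − z·σ) = −(-0.0350 − 1.282 × 1.6061) = −(-2.0940) = 2.0940%

2.09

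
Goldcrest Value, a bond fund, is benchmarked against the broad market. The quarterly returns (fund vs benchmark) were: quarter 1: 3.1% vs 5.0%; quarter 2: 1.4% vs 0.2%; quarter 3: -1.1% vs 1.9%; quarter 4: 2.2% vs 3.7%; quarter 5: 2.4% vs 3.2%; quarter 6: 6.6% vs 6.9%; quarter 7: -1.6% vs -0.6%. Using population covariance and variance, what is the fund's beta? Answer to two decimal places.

r̄p = 1.8571%,  r̄m = 2.9000%
Cov = Σ(rp − r̄p)(rm − r̄m) / 7 = 5.4729
Var(rm) = Σ(rm − r̄m)² / 7 = 5.9543
β = Cov / Var = 5.4729 / 5.9543 = 0.9192

0.92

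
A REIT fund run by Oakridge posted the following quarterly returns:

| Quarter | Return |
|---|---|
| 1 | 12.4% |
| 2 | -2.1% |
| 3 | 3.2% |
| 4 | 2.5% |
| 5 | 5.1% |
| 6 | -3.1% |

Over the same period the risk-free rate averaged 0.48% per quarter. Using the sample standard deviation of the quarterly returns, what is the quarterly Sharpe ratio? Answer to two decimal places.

0.45

Mean return r̄ = 18.00 / 6 = 3.0000%
Σ(r − r̄)² = (12.4 − 3.0000)² + (-2.1 − 3.0000)² + … = 156.2800
sample σ = √(156.2800 / 5) = √31.2560 = 5.5907%
Sharpe = (r̄ − rf) / σ = (3.0000 − 0.48) / 5.5907 = 2.5200 / 5.5907 = 0.4507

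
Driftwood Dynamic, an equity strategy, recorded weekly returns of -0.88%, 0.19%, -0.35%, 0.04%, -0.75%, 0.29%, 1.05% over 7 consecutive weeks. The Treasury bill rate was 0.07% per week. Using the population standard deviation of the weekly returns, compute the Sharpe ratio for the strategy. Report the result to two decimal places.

r̄ = (-0.88 + 0.19 − 0.35 + 0.04 − 0.75 + 0.29 + 1.05) / 7 = -0.0586%
Σ(r − r̄)² = (-0.88 − (-0.0586))² + (0.19 − (-0.0586))² + … = 2.6597
population σ = √(2.6597 / 7) = √0.3800 = 0.6164%
Sharpe = (r̄ − rf) / σ = (-0.0586 − 0.07) / 0.6164 = -0.1286 / 0.6164 = -0.2086

-0.21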